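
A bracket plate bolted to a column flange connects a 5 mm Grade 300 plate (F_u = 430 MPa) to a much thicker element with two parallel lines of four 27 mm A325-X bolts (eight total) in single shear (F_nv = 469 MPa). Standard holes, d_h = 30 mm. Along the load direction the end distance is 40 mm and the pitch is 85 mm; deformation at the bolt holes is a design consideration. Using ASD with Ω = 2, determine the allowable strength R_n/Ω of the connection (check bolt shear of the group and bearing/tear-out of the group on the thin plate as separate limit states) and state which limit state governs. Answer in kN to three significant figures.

482 kN (bearing governs)

Bolt shear: A_b = π·27²/4 = 572.6 mm²; R_n = 469 × 572.6 × 8 × 1 / 1000 = 2148 kN → 2148 / 2 = 1070 kN.
Bearing (1.2 l_c t F_u ≤ 2.4 d t F_u): upper limit = 2.4·27·5·430 / 1000 = 139.3 kN.
  Edge l_c = 40 − 30/2 = 25 → r_n = 64.5 kN; interior l_c = 85 − 30 = 55 → r_n = 139.3 kN.
  R_n,bearing = 2·64.5 + 6·139.3 = 964.9 kN → 964.9 / 2 = 482 kN.
Bearing governs: 482 kN.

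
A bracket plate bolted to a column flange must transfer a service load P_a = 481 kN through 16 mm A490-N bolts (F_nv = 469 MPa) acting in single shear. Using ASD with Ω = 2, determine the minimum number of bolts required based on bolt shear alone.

11 bolts

A_b = π·16²/4 = 201.1 mm².
Per-bolt allowable strength R_n/Ω = 469 × 201.1 × 1 / 1000 / 2 = 47.15 kN.
n ≥ 481 / 47.15 = 10.2 → use 11 bolts.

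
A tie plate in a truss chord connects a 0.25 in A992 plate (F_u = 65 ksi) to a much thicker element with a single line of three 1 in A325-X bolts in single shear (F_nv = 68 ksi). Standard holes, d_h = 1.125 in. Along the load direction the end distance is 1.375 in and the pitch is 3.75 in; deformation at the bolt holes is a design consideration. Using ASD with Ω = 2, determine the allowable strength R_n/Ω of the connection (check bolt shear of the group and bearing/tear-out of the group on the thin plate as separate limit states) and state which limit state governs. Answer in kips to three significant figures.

46.9 kips (bearing governs)

Bolt shear: A_b = π·1²/4 = 0.7854 in²; R_n = 68 × 0.7854 × 3 × 1 = 160.2 kips → 160.2 / 2 = 80.1 kips.
Bearing (1.2 l_c t F_u ≤ 2.4 d t F_u): upper limit = 2.4·1·0.25·65 = 39 kips.
  Edge l_c = 1.375 − 1.125/2 = 0.8125 → r_n = 15.84 kips; interior l_c = 3.75 − 1.125 = 2.625 → r_n = 39 kips.
  R_n,bearing = 1·15.84 + 2·39 = 93.84 kips → 93.84 / 2 = 46.9 kips.
Bearing governs: 46.9 kips.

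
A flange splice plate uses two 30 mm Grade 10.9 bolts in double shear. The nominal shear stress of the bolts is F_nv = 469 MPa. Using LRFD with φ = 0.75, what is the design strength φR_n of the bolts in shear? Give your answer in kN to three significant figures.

A_b = π × 30² / 4 = 706.9 mm².
R_n = F_nv · A_b · n · n_s = 469 × 706.9 × 2 × 2 / 1000 = 1326 kN.
Design strength φR_n = 0.75 × 1326 = 995 kN.

995 kN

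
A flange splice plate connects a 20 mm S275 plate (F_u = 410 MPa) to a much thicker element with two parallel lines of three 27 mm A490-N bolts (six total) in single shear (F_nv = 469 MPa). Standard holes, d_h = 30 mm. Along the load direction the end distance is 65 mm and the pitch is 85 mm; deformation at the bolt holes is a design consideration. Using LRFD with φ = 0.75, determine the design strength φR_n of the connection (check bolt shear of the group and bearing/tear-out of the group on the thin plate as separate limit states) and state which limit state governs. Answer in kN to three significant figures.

1210 kN (bolt shear governs)

Bolt shear: A_b = π·27²/4 = 572.6 mm²; R_n = 469 × 572.6 × 6 × 1 / 1000 = 1611 kN → 0.75 × 1611 = 1210 kN.
Bearing (1.2 l_c t F_u ≤ 2.4 d t F_u): upper limit = 2.4·27·20·410 / 1000 = 531.4 kN.
  Edge l_c = 65 − 30/2 = 50 → r_n = 492 kN; interior l_c = 85 − 30 = 55 → r_n = 531.4 kN.
  R_n,bearing = 2·492 + 4·531.4 = 3109 kN → 0.75 × 3109 = 2330 kN.
Bolt shear governs: 1210 kN.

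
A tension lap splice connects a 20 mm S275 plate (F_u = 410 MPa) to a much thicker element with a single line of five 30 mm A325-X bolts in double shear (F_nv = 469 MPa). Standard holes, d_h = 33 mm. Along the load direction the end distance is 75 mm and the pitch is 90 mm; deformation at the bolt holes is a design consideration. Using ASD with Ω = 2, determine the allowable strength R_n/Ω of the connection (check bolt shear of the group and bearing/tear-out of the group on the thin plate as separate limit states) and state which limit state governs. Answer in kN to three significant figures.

1410 kN (bearing governs)

Bolt shear: A_b = π·30²/4 = 706.9 mm²; R_n = 469 × 706.9 × 5 × 2 / 1000 = 3315 kN → 3315 / 2 = 1660 kN.
Bearing (1.2 l_c t F_u ≤ 2.4 d t F_u): upper limit = 2.4·30·20·410 / 1000 = 590.4 kN.
  Edge l_c = 75 − 33/2 = 58.5 → r_n = 575.6 kN; interior l_c = 90 − 33 = 57 → r_n = 560.9 kN.
  R_n,bearing = 1·575.6 + 4·560.9 = 2819 kN → 2819 / 2 = 1410 kN.
Bearing governs: 1410 kN.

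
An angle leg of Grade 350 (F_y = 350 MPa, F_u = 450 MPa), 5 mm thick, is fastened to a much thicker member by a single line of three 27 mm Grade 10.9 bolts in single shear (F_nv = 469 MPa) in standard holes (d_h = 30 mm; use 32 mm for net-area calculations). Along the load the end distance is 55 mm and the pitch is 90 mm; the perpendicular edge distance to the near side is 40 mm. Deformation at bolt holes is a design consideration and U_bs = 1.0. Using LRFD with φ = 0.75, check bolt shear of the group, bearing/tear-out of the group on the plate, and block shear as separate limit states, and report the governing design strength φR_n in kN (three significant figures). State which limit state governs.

Bolt shear: A_b = π·27²/4 = 572.6 mm²; R_n = 469 × 572.6 × 3 × 1 / 1000 = 805.6 kN → 0.75 × 805.6 = 604 kN.
Bearing: edge l_c = 40, r_n = 108 kN; interior l_c = 60, r_n = 145.8 kN; R_n = 108 + 2·145.8 = 399.6 kN → 300 kN.
Block shear: A_gv = 1175, A_nv = 775, A_nt = 120 mm²; R_n = min(0.6F_uA_nv, 0.6F_yA_gv) + U_bs·F_u·A_nt = 263.2 kN → 197 kN.
Block shear governs: 197 kN.

197 kN (block shear governs)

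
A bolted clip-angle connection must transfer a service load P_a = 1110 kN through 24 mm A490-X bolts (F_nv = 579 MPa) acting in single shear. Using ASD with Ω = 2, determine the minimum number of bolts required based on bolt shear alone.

9 bolts

A_b = π·24²/4 = 452.4 mm².
Per-bolt allowable strength R_n/Ω = 579 × 452.4 × 1 / 1000 / 2 = 131 kN.
n ≥ 1110 / 131 = 8.475 → use 9 bolts.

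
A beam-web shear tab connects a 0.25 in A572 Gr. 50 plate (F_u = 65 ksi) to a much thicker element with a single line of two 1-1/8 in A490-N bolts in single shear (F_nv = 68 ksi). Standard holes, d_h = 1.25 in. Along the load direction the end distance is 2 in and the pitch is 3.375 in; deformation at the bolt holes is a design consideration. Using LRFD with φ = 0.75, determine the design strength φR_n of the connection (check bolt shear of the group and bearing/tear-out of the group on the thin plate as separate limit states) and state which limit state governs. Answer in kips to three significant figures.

Bolt shear: A_b = π·1.125²/4 = 0.994 in²; R_n = 68 × 0.994 × 2 × 1 = 135.2 kips → 0.75 × 135.2 = 101 kips.
Bearing (1.2 l_c t F_u ≤ 2.4 d t F_u): upper limit = 2.4·1.125·0.25·65 = 43.87 kips.
  Edge l_c = 2 − 1.25/2 = 1.375 → r_n = 26.81 kips; interior l_c = 3.375 − 1.25 = 2.125 → r_n = 41.44 kips.
  R_n,bearing = 1·26.81 + 1·41.44 = 68.25 kips → 0.75 × 68.25 = 51.2 kips.
Bearing governs: 51.2 kips.

51.2 kips (bearing governs)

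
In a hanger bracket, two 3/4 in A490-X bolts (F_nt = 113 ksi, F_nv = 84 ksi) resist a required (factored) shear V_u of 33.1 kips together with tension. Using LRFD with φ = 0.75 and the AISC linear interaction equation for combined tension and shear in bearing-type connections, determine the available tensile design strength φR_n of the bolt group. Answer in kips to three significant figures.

A_b = π·0.75²/4 = 0.4418 in²; f_rv = 33.1 / (2 × 0.4418) = 37.46 ksi.
F'_nt = 1.3 F_nt − (F_nt / φF_nv) f_rv = 1.3·113 − (113/(0.75·84))·37.46 = 79.71 ksi, capped at F_nt → F'_nt = 79.71 ksi.
R_n = F'_nt · A_b · n = 79.71 × 0.4418 × 2 = 70.43 kips.
Design strength φR_n = 0.75 × 70.43 = 52.8 kips.

52.8 kips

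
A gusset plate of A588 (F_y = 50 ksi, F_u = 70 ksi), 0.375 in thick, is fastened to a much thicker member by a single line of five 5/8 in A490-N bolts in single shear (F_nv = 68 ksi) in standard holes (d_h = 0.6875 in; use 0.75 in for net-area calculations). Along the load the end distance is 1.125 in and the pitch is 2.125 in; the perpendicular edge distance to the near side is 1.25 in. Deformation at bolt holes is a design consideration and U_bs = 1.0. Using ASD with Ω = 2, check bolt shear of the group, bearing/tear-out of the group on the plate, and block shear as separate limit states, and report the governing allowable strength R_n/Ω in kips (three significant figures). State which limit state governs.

Bolt shear: A_b = π·0.625²/4 = 0.3068 in²; R_n = 68 × 0.3068 × 5 × 1 = 104.3 kips → 104.3 / 2 = 52.2 kips.
Bearing: edge l_c = 0.7812, r_n = 24.61 kips; interior l_c = 1.438, r_n = 39.38 kips; R_n = 24.61 + 4·39.38 = 182.1 kips → 91.1 kips.
Block shear: A_gv = 3.609, A_nv = 2.344, A_nt = 0.3281 in²; R_n = min(0.6F_uA_nv, 0.6F_yA_gv) + U_bs·F_u·A_nt = 121.4 kips → 60.7 kips.
Bolt shear governs: 52.2 kips.

52.2 kips (bolt shear governs)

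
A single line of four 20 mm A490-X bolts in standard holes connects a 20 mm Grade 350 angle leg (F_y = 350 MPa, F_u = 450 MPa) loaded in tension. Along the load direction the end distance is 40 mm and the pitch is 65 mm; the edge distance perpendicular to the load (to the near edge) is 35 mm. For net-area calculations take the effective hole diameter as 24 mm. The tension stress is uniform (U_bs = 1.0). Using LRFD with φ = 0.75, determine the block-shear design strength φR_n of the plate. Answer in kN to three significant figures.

Shear plane L_v = 40 + 3·65 = 235 mm; A_gv = 235 × 20 = 4700 mm².
A_nv = (235 − 3.5·24) × 20 = 3020 mm².
A_nt = (35 − 0.5·24) × 20 = 460 mm².
0.6 F_u A_nv = 815.4 kN; 0.6 F_y A_gv = 987 kN → shear rupture governs the shear term.
R_n = 815.4 + 1.0 × 450 × 460 / 1000 = 1022 kN.
Design strength φR_n = 0.75 × 1022 = 767 kN.

767 kN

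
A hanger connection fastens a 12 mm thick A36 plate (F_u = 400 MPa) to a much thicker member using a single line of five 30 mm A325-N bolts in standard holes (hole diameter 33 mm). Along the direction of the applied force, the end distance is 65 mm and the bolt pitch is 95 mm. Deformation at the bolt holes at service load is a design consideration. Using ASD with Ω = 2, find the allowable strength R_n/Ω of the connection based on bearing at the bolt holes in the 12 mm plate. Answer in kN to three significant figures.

831 kN

Per bolt r_n = 1.2 l_c t F_u ≤ 2.4 d t F_u; upper limit = 2.4 × 30 × 12 × 400 / 1000 = 345.6 kN.
Edge bolt: l_c = 65 − 33/2 = 48.5 mm → 1.2 × 48.5 × 12 × 400 / 1000 = 279.4 → r_n = 279.4 kN.
Interior bolts: l_c = 95 − 33 = 62 mm → 1.2 × 62 × 12 × 400 / 1000 = 357.1 → r_n = 345.6 kN.
R_n = 1 × 279.4 + 4 × 345.6 = 1662 kN.
Allowable strength R_n/Ω = 1662 / 2 = 831 kN.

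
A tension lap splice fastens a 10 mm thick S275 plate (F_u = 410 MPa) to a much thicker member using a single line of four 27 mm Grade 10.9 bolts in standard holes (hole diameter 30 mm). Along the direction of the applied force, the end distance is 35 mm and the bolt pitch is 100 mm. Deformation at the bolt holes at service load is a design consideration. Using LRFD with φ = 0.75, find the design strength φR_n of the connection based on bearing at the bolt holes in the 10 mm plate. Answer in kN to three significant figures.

672 kN

Per bolt r_n = 1.2 l_c t F_u ≤ 2.4 d t F_u; upper limit = 2.4 × 27 × 10 × 410 / 1000 = 265.7 kN.
Edge bolt: l_c = 35 − 30/2 = 20 mm → 1.2 × 20 × 10 × 410 / 1000 = 98.4 → r_n = 98.4 kN.
Interior bolts: l_c = 100 − 30 = 70 mm → 1.2 × 70 × 10 × 410 / 1000 = 344.4 → r_n = 265.7 kN.
R_n = 1 × 98.4 + 3 × 265.7 = 895.4 kN.
Design strength φR_n = 0.75 × 895.4 = 672 kN.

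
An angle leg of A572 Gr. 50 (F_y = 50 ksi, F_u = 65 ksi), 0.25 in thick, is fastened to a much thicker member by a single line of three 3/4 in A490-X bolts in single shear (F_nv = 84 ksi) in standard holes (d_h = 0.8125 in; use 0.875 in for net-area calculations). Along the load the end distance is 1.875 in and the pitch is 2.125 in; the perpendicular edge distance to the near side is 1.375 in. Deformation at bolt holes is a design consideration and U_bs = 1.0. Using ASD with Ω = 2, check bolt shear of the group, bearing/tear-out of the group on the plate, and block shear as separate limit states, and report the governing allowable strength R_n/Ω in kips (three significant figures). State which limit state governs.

26.8 kips (block shear governs)

Bolt shear: A_b = π·0.75²/4 = 0.4418 in²; R_n = 84 × 0.4418 × 3 × 1 = 111.3 kips → 111.3 / 2 = 55.7 kips.
Bearing: edge l_c = 1.469, r_n = 28.64 kips; interior l_c = 1.312, r_n = 25.59 kips; R_n = 28.64 + 2·25.59 = 79.83 kips → 39.9 kips.
Block shear: A_gv = 1.531, A_nv = 0.9844, A_nt = 0.2344 in²; R_n = min(0.6F_uA_nv, 0.6F_yA_gv) + U_bs·F_u·A_nt = 53.62 kips → 26.8 kips.
Block shear governs: 26.8 kips.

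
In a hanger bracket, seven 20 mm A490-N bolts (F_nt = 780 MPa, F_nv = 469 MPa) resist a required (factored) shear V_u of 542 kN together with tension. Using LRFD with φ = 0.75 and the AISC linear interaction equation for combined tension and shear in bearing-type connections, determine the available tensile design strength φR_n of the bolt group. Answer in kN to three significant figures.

771 kN

A_b = π·20²/4 = 314.2 mm²; f_rv = 542 × 1000 / (7 × 314.2) = 246.5 MPa.
F'_nt = 1.3 F_nt − (F_nt / φF_nv) f_rv = 1.3·780 − (780/(0.75·469))·246.5 = 467.5 MPa, capped at F_nt → F'_nt = 467.5 MPa.
R_n = F'_nt · A_b · n = 467.5 × 314.2 × 7 / 1000 = 1028 kN.
Design strength φR_n = 0.75 × 1028 = 771 kN.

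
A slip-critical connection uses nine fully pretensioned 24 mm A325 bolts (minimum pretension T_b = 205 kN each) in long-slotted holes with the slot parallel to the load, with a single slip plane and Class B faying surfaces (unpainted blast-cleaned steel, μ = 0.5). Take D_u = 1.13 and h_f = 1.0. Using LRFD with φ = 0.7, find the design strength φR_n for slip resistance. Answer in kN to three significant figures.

R_n = μ · D_u · h_f · T_b · n_s · n_b = 0.5 × 1.13 × 1.0 × 205 × 1 × 9 = 1042 kN.
Design strength φR_n = 0.7 × 1042 = 730 kN.

730 kN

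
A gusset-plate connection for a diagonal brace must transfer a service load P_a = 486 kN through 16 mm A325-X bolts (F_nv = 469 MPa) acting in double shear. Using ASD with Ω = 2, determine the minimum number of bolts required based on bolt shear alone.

A_b = π·16²/4 = 201.1 mm².
Per-bolt allowable strength R_n/Ω = 469 × 201.1 × 2 / 1000 / 2 = 94.3 kN.
n ≥ 486 / 94.3 = 5.154 → use 6 bolts.

6 bolts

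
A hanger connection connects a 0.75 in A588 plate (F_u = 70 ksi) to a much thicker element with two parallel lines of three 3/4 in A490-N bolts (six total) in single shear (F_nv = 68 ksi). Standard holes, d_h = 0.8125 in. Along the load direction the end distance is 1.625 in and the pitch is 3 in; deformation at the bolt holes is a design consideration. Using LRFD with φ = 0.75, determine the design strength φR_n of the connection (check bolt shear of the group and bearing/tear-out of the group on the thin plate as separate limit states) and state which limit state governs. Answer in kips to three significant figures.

Bolt shear: A_b = π·0.75²/4 = 0.4418 in²; R_n = 68 × 0.4418 × 6 × 1 = 180.2 kips → 0.75 × 180.2 = 135 kips.
Bearing (1.2 l_c t F_u ≤ 2.4 d t F_u): upper limit = 2.4·0.75·0.75·70 = 94.5 kips.
  Edge l_c = 1.625 − 0.8125/2 = 1.219 → r_n = 76.78 kips; interior l_c = 3 − 0.8125 = 2.188 → r_n = 94.5 kips.
  R_n,bearing = 2·76.78 + 4·94.5 = 531.6 kips → 0.75 × 531.6 = 399 kips.
Bolt shear governs: 135 kips.

135 kips (bolt shear governs)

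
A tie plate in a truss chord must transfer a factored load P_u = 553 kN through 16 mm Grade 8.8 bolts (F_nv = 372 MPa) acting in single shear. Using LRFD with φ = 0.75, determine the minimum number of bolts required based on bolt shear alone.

10 bolts

A_b = π·16²/4 = 201.1 mm².
Per-bolt design strength φR_n = 0.75 × 372 × 201.1 × 1 / 1000 = 56.1 kN.
n ≥ 553 / 56.1 = 9.858 → use 10 bolts.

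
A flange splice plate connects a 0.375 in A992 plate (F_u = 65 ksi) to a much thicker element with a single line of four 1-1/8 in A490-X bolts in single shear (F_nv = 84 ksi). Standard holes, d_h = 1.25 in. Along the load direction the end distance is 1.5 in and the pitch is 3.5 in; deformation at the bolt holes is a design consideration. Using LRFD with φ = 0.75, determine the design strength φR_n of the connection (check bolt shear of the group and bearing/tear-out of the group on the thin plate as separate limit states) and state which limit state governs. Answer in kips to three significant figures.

167 kips (bearing governs)

Bolt shear: A_b = π·1.125²/4 = 0.994 in²; R_n = 84 × 0.994 × 4 × 1 = 334 kips → 0.75 × 334 = 250 kips.
Bearing (1.2 l_c t F_u ≤ 2.4 d t F_u): upper limit = 2.4·1.125·0.375·65 = 65.81 kips.
  Edge l_c = 1.5 − 1.25/2 = 0.875 → r_n = 25.59 kips; interior l_c = 3.5 − 1.25 = 2.25 → r_n = 65.81 kips.
  R_n,bearing = 1·25.59 + 3·65.81 = 223 kips → 0.75 × 223 = 167 kips.
Bearing governs: 167 kips.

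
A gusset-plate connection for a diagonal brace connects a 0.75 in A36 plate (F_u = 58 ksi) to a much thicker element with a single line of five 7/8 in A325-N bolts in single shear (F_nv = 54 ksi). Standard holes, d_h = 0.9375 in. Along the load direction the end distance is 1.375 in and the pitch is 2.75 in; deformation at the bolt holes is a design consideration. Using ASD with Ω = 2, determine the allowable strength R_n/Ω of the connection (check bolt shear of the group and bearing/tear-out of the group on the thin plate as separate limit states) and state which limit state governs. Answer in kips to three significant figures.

Bolt shear: A_b = π·0.875²/4 = 0.6013 in²; R_n = 54 × 0.6013 × 5 × 1 = 162.4 kips → 162.4 / 2 = 81.2 kips.
Bearing (1.2 l_c t F_u ≤ 2.4 d t F_u): upper limit = 2.4·0.875·0.75·58 = 91.35 kips.
  Edge l_c = 1.375 − 0.9375/2 = 0.9062 → r_n = 47.31 kips; interior l_c = 2.75 − 0.9375 = 1.812 → r_n = 91.35 kips.
  R_n,bearing = 1·47.31 + 4·91.35 = 412.7 kips → 412.7 / 2 = 206 kips.
Bolt shear governs: 81.2 kips.

81.2 kips (bolt shear governs)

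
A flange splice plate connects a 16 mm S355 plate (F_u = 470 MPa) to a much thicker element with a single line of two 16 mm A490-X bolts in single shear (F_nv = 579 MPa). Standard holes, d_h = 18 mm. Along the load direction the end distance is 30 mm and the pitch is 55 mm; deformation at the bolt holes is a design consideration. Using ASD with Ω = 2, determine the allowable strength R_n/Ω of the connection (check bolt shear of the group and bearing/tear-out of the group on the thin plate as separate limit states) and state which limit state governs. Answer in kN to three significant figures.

116 kN (bolt shear governs)

Bolt shear: A_b = π·16²/4 = 201.1 mm²; R_n = 579 × 201.1 × 2 × 1 / 1000 = 232.8 kN → 232.8 / 2 = 116 kN.
Bearing (1.2 l_c t F_u ≤ 2.4 d t F_u): upper limit = 2.4·16·16·470 / 1000 = 288.8 kN.
  Edge l_c = 30 − 18/2 = 21 → r_n = 189.5 kN; interior l_c = 55 − 18 = 37 → r_n = 288.8 kN.
  R_n,bearing = 1·189.5 + 1·288.8 = 478.3 kN → 478.3 / 2 = 239 kN.
Bolt shear governs: 116 kN.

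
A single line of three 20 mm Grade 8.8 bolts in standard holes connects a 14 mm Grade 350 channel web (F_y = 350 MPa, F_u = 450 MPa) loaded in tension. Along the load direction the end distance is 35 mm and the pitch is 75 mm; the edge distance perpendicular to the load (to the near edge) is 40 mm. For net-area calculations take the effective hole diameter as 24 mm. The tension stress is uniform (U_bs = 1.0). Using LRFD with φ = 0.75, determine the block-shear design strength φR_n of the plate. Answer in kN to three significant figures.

Shear plane L_v = 35 + 2·75 = 185 mm; A_gv = 185 × 14 = 2590 mm².
A_nv = (185 − 2.5·24) × 14 = 1750 mm².
A_nt = (40 − 0.5·24) × 14 = 392 mm².
0.6 F_u A_nv = 472.5 kN; 0.6 F_y A_gv = 543.9 kN → shear rupture governs the shear term.
R_n = 472.5 + 1.0 × 450 × 392 / 1000 = 648.9 kN.
Design strength φR_n = 0.75 × 648.9 = 487 kN.

487 kN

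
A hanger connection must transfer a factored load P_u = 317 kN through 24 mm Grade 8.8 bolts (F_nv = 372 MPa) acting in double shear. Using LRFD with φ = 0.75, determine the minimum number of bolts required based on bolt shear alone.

A_b = π·24²/4 = 452.4 mm².
Per-bolt design strength φR_n = 0.75 × 372 × 452.4 × 2 / 1000 = 252.4 kN.
n ≥ 317 / 252.4 = 1.256 → use 2 bolts.

2 bolts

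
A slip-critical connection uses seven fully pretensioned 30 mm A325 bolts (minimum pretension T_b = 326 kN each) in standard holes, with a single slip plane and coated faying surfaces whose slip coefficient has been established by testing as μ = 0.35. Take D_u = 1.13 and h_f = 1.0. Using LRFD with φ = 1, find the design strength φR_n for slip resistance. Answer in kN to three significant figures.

R_n = μ · D_u · h_f · T_b · n_s · n_b = 0.35 × 1.13 × 1.0 × 326 × 1 × 7 = 902.5 kN.
Design strength φR_n = 1 × 902.5 = 903 kN.

903 kN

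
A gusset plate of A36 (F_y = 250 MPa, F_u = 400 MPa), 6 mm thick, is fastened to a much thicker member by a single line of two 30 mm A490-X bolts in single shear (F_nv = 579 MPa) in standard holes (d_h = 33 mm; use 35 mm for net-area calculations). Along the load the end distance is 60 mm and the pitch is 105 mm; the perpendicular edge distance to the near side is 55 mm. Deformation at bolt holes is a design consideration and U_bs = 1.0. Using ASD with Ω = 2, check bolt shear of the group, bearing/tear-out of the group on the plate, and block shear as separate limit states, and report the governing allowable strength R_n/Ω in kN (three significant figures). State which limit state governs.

Bolt shear: A_b = π·30²/4 = 706.9 mm²; R_n = 579 × 706.9 × 2 × 1 / 1000 = 818.5 kN → 818.5 / 2 = 409 kN.
Bearing: edge l_c = 43.5, r_n = 125.3 kN; interior l_c = 72, r_n = 172.8 kN; R_n = 125.3 + 1·172.8 = 298.1 kN → 149 kN.
Block shear: A_gv = 990, A_nv = 675, A_nt = 225 mm²; R_n = min(0.6F_uA_nv, 0.6F_yA_gv) + U_bs·F_u·A_nt = 238.5 kN → 119 kN.
Block shear governs: 119 kN.

119 kN (block shear governs)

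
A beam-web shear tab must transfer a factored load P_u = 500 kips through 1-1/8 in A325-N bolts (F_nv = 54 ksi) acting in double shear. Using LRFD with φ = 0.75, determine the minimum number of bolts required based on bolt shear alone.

7 bolts

A_b = π·1.125²/4 = 0.994 in².
Per-bolt design strength φR_n = 0.75 × 54 × 0.994 × 2 = 80.52 kips.
n ≥ 500 / 80.52 = 6.21 → use 7 bolts.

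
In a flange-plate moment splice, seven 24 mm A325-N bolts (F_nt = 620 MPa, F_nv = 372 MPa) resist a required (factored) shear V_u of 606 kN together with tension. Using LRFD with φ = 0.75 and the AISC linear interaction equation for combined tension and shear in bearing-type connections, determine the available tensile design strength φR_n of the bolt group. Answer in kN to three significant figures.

A_b = π·24²/4 = 452.4 mm²; f_rv = 606 × 1000 / (7 × 452.4) = 191.4 MPa.
F'_nt = 1.3 F_nt − (F_nt / φF_nv) f_rv = 1.3·620 − (620/(0.75·372))·191.4 = 380.7 MPa, capped at F_nt → F'_nt = 380.7 MPa.
R_n = F'_nt · A_b · n = 380.7 × 452.4 × 7 / 1000 = 1206 kN.
Design strength φR_n = 0.75 × 1206 = 904 kN.

904 kN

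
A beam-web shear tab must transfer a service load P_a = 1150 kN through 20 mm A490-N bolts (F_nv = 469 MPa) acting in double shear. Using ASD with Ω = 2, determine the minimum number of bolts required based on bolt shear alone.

8 bolts

A_b = π·20²/4 = 314.2 mm².
Per-bolt allowable strength R_n/Ω = 469 × 314.2 × 2 / 1000 / 2 = 147.3 kN.
n ≥ 1150 / 147.3 = 7.805 → use 8 bolts.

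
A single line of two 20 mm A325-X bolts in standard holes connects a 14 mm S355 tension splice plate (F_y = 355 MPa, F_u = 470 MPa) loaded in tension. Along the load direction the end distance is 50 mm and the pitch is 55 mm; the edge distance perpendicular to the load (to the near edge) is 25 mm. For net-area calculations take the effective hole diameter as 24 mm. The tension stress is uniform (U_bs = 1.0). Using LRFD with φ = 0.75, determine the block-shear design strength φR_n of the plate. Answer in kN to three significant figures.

268 kN

Shear plane L_v = 50 + 1·55 = 105 mm; A_gv = 105 × 14 = 1470 mm².
A_nv = (105 − 1.5·24) × 14 = 966 mm².
A_nt = (25 − 0.5·24) × 14 = 182 mm².
0.6 F_u A_nv = 272.4 kN; 0.6 F_y A_gv = 313.1 kN → shear rupture governs the shear term.
R_n = 272.4 + 1.0 × 470 × 182 / 1000 = 358 kN.
Design strength φR_n = 0.75 × 358 = 268 kN.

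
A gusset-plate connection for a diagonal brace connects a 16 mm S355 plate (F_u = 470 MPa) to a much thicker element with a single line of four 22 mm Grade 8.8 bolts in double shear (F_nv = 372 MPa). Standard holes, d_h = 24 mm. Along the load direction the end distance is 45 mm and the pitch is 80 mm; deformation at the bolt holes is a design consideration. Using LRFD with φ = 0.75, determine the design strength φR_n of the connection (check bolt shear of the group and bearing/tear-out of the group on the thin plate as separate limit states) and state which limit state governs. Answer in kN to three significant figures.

Bolt shear: A_b = π·22²/4 = 380.1 mm²; R_n = 372 × 380.1 × 4 × 2 / 1000 = 1131 kN → 0.75 × 1131 = 848 kN.
Bearing (1.2 l_c t F_u ≤ 2.4 d t F_u): upper limit = 2.4·22·16·470 / 1000 = 397.1 kN.
  Edge l_c = 45 − 24/2 = 33 → r_n = 297.8 kN; interior l_c = 80 − 24 = 56 → r_n = 397.1 kN.
  R_n,bearing = 1·297.8 + 3·397.1 = 1489 kN → 0.75 × 1489 = 1120 kN.
Bolt shear governs: 848 kN.

848 kN (bolt shear governs)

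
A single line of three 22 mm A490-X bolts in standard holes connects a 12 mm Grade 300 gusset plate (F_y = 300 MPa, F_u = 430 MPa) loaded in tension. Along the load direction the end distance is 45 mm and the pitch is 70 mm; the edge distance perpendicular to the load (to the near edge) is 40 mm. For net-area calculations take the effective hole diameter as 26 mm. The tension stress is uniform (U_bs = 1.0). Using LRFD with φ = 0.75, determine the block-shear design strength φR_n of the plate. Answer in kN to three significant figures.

383 kN

Shear plane L_v = 45 + 2·70 = 185 mm; A_gv = 185 × 12 = 2220 mm².
A_nv = (185 − 2.5·26) × 12 = 1440 mm².
A_nt = (40 − 0.5·26) × 12 = 324 mm².
0.6 F_u A_nv = 371.5 kN; 0.6 F_y A_gv = 399.6 kN → shear rupture governs the shear term.
R_n = 371.5 + 1.0 × 430 × 324 / 1000 = 510.8 kN.
Design strength φR_n = 0.75 × 510.8 = 383 kN.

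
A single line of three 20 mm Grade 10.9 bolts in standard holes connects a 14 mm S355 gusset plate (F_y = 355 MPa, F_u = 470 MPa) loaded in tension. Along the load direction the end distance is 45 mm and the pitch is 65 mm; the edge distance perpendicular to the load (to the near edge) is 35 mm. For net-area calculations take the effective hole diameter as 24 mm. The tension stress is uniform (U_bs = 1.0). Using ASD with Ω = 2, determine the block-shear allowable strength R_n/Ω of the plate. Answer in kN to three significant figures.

303 kN

Shear plane L_v = 45 + 2·65 = 175 mm; A_gv = 175 × 14 = 2450 mm².
A_nv = (175 − 2.5·24) × 14 = 1610 mm².
A_nt = (35 − 0.5·24) × 14 = 322 mm².
0.6 F_u A_nv = 454 kN; 0.6 F_y A_gv = 521.9 kN → shear rupture governs the shear term.
R_n = 454 + 1.0 × 470 × 322 / 1000 = 605.4 kN.
Allowable strength R_n/Ω = 605.4 / 2 = 303 kN.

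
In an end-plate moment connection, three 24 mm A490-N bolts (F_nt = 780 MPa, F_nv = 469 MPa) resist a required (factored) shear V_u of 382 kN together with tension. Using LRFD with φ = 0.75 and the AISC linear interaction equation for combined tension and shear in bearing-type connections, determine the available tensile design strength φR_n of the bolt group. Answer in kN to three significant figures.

A_b = π·24²/4 = 452.4 mm²; f_rv = 382 × 1000 / (3 × 452.4) = 281.5 MPa.
F'_nt = 1.3 F_nt − (F_nt / φF_nv) f_rv = 1.3·780 − (780/(0.75·469))·281.5 = 389.8 MPa, capped at F_nt → F'_nt = 389.8 MPa.
R_n = F'_nt · A_b · n = 389.8 × 452.4 × 3 / 1000 = 529.1 kN.
Design strength φR_n = 0.75 × 529.1 = 397 kN.

397 kN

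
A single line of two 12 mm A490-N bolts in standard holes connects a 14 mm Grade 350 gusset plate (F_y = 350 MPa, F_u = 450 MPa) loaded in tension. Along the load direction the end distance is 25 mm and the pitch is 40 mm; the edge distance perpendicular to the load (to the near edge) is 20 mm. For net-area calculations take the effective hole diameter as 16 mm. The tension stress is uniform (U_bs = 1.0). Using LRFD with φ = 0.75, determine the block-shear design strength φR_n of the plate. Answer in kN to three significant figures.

Shear plane L_v = 25 + 1·40 = 65 mm; A_gv = 65 × 14 = 910 mm².
A_nv = (65 − 1.5·16) × 14 = 574 mm².
A_nt = (20 − 0.5·16) × 14 = 168 mm².
0.6 F_u A_nv = 155 kN; 0.6 F_y A_gv = 191.1 kN → shear rupture governs the shear term.
R_n = 155 + 1.0 × 450 × 168 / 1000 = 230.6 kN.
Design strength φR_n = 0.75 × 230.6 = 173 kN.

173 kN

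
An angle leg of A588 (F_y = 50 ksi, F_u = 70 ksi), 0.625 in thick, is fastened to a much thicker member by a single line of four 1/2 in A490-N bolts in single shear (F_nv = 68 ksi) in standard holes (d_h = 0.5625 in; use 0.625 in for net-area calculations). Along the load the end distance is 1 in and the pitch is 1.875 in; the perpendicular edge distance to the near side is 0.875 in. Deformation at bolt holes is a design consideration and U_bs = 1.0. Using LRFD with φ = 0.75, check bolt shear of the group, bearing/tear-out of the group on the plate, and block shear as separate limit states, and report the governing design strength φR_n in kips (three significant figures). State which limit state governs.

40.1 kips (bolt shear governs)

Bolt shear: A_b = π·0.5²/4 = 0.1963 in²; R_n = 68 × 0.1963 × 4 × 1 = 53.41 kips → 0.75 × 53.41 = 40.1 kips.
Bearing: edge l_c = 0.7188, r_n = 37.73 kips; interior l_c = 1.312, r_n = 52.5 kips; R_n = 37.73 + 3·52.5 = 195.2 kips → 146 kips.
Block shear: A_gv = 4.141, A_nv = 2.773, A_nt = 0.3516 in²; R_n = min(0.6F_uA_nv, 0.6F_yA_gv) + U_bs·F_u·A_nt = 141.1 kips → 106 kips.
Bolt shear governs: 40.1 kips.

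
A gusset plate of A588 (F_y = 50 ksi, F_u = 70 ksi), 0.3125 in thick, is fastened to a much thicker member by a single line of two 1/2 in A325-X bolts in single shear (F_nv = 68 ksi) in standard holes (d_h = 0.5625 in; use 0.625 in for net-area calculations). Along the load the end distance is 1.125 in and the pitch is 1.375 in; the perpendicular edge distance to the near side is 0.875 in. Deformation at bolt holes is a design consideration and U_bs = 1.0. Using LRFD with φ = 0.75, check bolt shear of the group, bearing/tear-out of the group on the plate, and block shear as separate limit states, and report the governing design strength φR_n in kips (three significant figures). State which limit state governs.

Bolt shear: A_b = π·0.5²/4 = 0.1963 in²; R_n = 68 × 0.1963 × 2 × 1 = 26.7 kips → 0.75 × 26.7 = 20 kips.
Bearing: edge l_c = 0.8438, r_n = 22.15 kips; interior l_c = 0.8125, r_n = 21.33 kips; R_n = 22.15 + 1·21.33 = 43.48 kips → 32.6 kips.
Block shear: A_gv = 0.7812, A_nv = 0.4883, A_nt = 0.1758 in²; R_n = min(0.6F_uA_nv, 0.6F_yA_gv) + U_bs·F_u·A_nt = 32.81 kips → 24.6 kips.
Bolt shear governs: 20 kips.

20 kips (bolt shear governs)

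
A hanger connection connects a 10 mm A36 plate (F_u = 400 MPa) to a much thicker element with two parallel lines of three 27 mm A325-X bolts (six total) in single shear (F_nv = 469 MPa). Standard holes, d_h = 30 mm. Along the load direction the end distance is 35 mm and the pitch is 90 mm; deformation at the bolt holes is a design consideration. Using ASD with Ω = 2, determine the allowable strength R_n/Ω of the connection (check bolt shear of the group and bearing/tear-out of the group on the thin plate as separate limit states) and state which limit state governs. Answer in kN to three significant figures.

614 kN (bearing governs)

Bolt shear: A_b = π·27²/4 = 572.6 mm²; R_n = 469 × 572.6 × 6 × 1 / 1000 = 1611 kN → 1611 / 2 = 806 kN.
Bearing (1.2 l_c t F_u ≤ 2.4 d t F_u): upper limit = 2.4·27·10·400 / 1000 = 259.2 kN.
  Edge l_c = 35 − 30/2 = 20 → r_n = 96 kN; interior l_c = 90 − 30 = 60 → r_n = 259.2 kN.
  R_n,bearing = 2·96 + 4·259.2 = 1229 kN → 1229 / 2 = 614 kN.
Bearing governs: 614 kN.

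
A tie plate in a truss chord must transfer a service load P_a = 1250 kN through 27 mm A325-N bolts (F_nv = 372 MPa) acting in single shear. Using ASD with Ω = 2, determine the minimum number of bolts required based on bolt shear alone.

A_b = π·27²/4 = 572.6 mm².
Per-bolt allowable strength R_n/Ω = 372 × 572.6 × 1 / 1000 / 2 = 106.5 kN.
n ≥ 1250 / 106.5 = 11.74 → use 12 bolts.

12 bolts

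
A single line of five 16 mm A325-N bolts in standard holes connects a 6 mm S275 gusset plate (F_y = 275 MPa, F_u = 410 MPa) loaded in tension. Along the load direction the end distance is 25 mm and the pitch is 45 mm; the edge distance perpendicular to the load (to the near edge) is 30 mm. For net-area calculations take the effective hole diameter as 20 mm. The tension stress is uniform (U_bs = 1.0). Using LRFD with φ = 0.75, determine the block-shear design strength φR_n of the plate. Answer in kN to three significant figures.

164 kN

Shear plane L_v = 25 + 4·45 = 205 mm; A_gv = 205 × 6 = 1230 mm².
A_nv = (205 − 4.5·20) × 6 = 690 mm².
A_nt = (30 − 0.5·20) × 6 = 120 mm².
0.6 F_u A_nv = 169.7 kN; 0.6 F_y A_gv = 203 kN → shear rupture governs the shear term.
R_n = 169.7 + 1.0 × 410 × 120 / 1000 = 218.9 kN.
Design strength φR_n = 0.75 × 218.9 = 164 kN.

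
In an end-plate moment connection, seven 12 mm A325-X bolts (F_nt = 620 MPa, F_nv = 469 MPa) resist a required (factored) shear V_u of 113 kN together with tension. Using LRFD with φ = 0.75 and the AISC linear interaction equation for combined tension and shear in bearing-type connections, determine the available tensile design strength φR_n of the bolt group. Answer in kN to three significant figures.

329 kN

A_b = π·12²/4 = 113.1 mm²; f_rv = 113 × 1000 / (7 × 113.1) = 142.7 MPa.
F'_nt = 1.3 F_nt − (F_nt / φF_nv) f_rv = 1.3·620 − (620/(0.75·469))·142.7 = 554.4 MPa, capped at F_nt → F'_nt = 554.4 MPa.
R_n = F'_nt · A_b · n = 554.4 × 113.1 × 7 / 1000 = 438.9 kN.
Design strength φR_n = 0.75 × 438.9 = 329 kN.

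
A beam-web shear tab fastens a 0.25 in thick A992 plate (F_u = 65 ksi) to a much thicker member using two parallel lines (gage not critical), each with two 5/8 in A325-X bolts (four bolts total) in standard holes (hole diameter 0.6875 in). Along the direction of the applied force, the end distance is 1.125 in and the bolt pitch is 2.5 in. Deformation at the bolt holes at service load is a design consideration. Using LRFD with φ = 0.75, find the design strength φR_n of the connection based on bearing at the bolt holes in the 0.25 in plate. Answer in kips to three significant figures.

59.4 kips

Per bolt r_n = 1.2 l_c t F_u ≤ 2.4 d t F_u; upper limit = 2.4 × 0.625 × 0.25 × 65 = 24.38 kips.
Edge bolt: l_c = 1.125 − 0.6875/2 = 0.7812 in → 1.2 × 0.7812 × 0.25 × 65 = 15.23 → r_n = 15.23 kips.
Interior bolts: l_c = 2.5 − 0.6875 = 1.812 in → 1.2 × 1.812 × 0.25 × 65 = 35.34 → r_n = 24.38 kips.
R_n = 2 × 15.23 + 2 × 24.38 = 79.22 kips.
Design strength φR_n = 0.75 × 79.22 = 59.4 kips.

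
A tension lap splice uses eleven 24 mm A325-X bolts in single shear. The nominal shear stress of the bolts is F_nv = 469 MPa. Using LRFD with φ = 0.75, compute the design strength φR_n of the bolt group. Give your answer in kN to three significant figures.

1750 kN

A_b = π × 24² / 4 = 452.4 mm².
R_n = F_nv · A_b · n · n_s = 469 × 452.4 × 11 × 1 / 1000 = 2334 kN.
Design strength φR_n = 0.75 × 2334 = 1750 kN.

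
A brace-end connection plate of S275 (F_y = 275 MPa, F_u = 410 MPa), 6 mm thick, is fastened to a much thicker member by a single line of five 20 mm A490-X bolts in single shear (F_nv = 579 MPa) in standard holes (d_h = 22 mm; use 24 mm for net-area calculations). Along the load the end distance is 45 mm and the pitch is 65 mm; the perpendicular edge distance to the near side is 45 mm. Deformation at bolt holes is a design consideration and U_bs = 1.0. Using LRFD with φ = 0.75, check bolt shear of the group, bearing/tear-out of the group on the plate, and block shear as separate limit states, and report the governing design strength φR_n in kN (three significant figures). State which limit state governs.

Bolt shear: A_b = π·20²/4 = 314.2 mm²; R_n = 579 × 314.2 × 5 × 1 / 1000 = 909.5 kN → 0.75 × 909.5 = 682 kN.
Bearing: edge l_c = 34, r_n = 100.4 kN; interior l_c = 43, r_n = 118.1 kN; R_n = 100.4 + 4·118.1 = 572.7 kN → 430 kN.
Block shear: A_gv = 1830, A_nv = 1182, A_nt = 198 mm²; R_n = min(0.6F_uA_nv, 0.6F_yA_gv) + U_bs·F_u·A_nt = 372 kN → 279 kN.
Block shear governs: 279 kN.

279 kN (block shear governs)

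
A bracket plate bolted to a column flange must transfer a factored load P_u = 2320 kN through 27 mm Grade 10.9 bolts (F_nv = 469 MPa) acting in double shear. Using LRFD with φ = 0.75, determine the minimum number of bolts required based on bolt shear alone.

6 bolts

A_b = π·27²/4 = 572.6 mm².
Per-bolt design strength φR_n = 0.75 × 469 × 572.6 × 2 / 1000 = 402.8 kN.
n ≥ 2320 / 402.8 = 5.76 → use 6 bolts.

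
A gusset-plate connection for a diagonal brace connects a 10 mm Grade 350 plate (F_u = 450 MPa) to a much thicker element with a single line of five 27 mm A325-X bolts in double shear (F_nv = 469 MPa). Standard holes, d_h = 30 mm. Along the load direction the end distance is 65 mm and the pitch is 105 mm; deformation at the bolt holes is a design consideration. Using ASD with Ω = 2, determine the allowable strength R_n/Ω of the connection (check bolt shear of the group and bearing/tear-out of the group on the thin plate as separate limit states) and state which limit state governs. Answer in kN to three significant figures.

718 kN (bearing governs)

Bolt shear: A_b = π·27²/4 = 572.6 mm²; R_n = 469 × 572.6 × 5 × 2 / 1000 = 2685 kN → 2685 / 2 = 1340 kN.
Bearing (1.2 l_c t F_u ≤ 2.4 d t F_u): upper limit = 2.4·27·10·450 / 1000 = 291.6 kN.
  Edge l_c = 65 − 30/2 = 50 → r_n = 270 kN; interior l_c = 105 − 30 = 75 → r_n = 291.6 kN.
  R_n,bearing = 1·270 + 4·291.6 = 1436 kN → 1436 / 2 = 718 kN.
Bearing governs: 718 kN.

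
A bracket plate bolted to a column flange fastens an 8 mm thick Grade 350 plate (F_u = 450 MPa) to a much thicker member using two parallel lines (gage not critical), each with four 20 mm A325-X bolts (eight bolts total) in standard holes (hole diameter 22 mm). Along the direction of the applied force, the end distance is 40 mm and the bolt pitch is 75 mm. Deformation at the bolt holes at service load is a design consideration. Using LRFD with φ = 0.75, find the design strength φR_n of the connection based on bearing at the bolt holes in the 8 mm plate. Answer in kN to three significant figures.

966 kN

Per bolt r_n = 1.2 l_c t F_u ≤ 2.4 d t F_u; upper limit = 2.4 × 20 × 8 × 450 / 1000 = 172.8 kN.
Edge bolt: l_c = 40 − 22/2 = 29 mm → 1.2 × 29 × 8 × 450 / 1000 = 125.3 → r_n = 125.3 kN.
Interior bolts: l_c = 75 − 22 = 53 mm → 1.2 × 53 × 8 × 450 / 1000 = 229 → r_n = 172.8 kN.
R_n = 2 × 125.3 + 6 × 172.8 = 1287 kN.
Design strength φR_n = 0.75 × 1287 = 966 kN.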